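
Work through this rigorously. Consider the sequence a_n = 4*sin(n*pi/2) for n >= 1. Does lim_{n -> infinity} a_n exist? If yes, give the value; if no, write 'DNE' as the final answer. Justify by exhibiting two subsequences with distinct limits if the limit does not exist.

Examine the behaviour of a_n along subsequences.
a_{4k+1} = 4*sin(pi/2 + 2k*pi) = 4 -> 4. a_{4k+3} = 4*sin(3pi/2 + 2k*pi) = -4 -> -4.
Since these two subsequential limits are 4 and -4, distinct, the full sequence cannot converge (a convergent sequence has all subsequences tending to the same limit). So lim a_n does not exist.

DNE


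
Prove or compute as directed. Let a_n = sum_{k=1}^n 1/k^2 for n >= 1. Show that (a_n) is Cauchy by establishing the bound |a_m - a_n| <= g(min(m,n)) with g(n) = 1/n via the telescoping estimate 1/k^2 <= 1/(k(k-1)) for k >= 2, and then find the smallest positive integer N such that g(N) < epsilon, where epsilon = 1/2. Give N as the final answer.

For m > n >= 1: |a_m - a_n| = sum_{k=n+1}^m 1/k^2.
Use 1/k^2 <= 1/(k(k-1)) = 1/(k-1) - 1/k for k >= 2:
sum_{k=n+1}^m 1/k^2 <= sum_{k=n+1}^m (1/(k-1) - 1/k) = 1/n - 1/m <= 1/n.
By symmetry the same bound holds with n,m swapped, so |a_m - a_n| <= 1/min(m,n) = g(min(m,n)). Since g(n) -> 0, (a_n) is Cauchy.
Now solve g(N) < 1/2: 1/N < 1/2 <=> N > 1/(1/2) = 2.
The smallest integer strictly greater than 2 is N = 3.
Check: g(3) = 1/3 < 1/2; g(2) = 1/2 >= 1/2. So N = 3.

3


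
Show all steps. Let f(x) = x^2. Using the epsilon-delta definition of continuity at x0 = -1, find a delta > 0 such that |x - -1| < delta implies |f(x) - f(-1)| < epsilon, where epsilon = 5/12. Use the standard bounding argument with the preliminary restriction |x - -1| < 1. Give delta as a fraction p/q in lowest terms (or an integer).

Factor: |x^2 - (-1)^2| = |x - -1| * |x + -1|.
Impose |x - -1| < 1 first. Then |x + -1| = |(x - -1) + 2*(-1)| <= |x - -1| + 2*|-1| < 1 + 2 = 3.
So |x^2 - (-1)^2| < delta * 3.
We need delta * 3 <= 5/12, i.e. delta <= 5/12/3 = 5/36.
Since 5/36 < 1, this is tighter than 1; take delta = 5/36.
So delta = 5/36 works.

5/36


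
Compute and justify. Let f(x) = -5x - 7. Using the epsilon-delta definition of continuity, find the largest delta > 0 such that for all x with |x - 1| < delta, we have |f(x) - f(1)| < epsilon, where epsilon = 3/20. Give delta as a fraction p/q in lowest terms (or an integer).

We compute f(1) = -5*(1) - 7 = -12.
|f(x) - f(1)| = |-5x - 7 - (-12)| = |-5(x - 1)| = 5|x - 1|.
We need 5|x - 1| < 3/20, i.e. |x - 1| < 3/20 / 5 = 3/100.
So any delta <= 3/100 works. Conversely, if delta > 3/100, then x = 1 + 3/100 satisfies |x - 1| = 3/100 < delta but |f(x) - f(1)| = 5 * 3/100 = 3/20, which is not < 3/20; so no larger delta works.
Hence the largest such delta is 3/100.

3/100


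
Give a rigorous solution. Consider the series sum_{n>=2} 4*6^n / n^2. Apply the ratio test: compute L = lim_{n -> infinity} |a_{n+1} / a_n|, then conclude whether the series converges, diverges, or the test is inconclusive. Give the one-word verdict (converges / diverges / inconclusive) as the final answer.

Let a_n denote the general term. Form the ratio a_{n+1}/a_n and simplify:
a_{n+1}/a_n = 6*n^2/(n + 1)^2
Take the limit as n -> infinity: L = 6.
Since L = 6 > 1 (or L = infinity), the ratio test implies the series diverges.

diverges


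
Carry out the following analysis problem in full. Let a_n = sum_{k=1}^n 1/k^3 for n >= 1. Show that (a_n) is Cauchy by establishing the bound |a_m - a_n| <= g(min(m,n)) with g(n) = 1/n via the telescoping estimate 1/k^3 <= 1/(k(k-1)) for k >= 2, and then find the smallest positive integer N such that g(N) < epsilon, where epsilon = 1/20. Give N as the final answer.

For m > n >= 1: |a_m - a_n| = sum_{k=n+1}^m 1/k^3.
Use 1/k^3 <= 1/(k(k-1)) = 1/(k-1) - 1/k for k >= 2 (which holds since k^3 >= k^2 >= k(k-1) for k >= 2):
sum_{k=n+1}^m 1/k^3 <= sum_{k=n+1}^m (1/(k-1) - 1/k) = 1/n - 1/m <= 1/n.
By symmetry the same bound holds with n,m swapped, so |a_m - a_n| <= 1/min(m,n) = g(min(m,n)). Since g(n) -> 0, (a_n) is Cauchy.
Now solve g(N) < 1/20: 1/N < 1/20 <=> N > 1/(1/20) = 20.
The smallest integer strictly greater than 20 is N = 21.
Check: g(21) = 1/21 < 1/20; g(20) = 1/20 >= 1/20. So N = 21.

21


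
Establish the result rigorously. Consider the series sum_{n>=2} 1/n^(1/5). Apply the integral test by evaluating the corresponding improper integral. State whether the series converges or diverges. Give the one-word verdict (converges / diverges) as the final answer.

Let f(x) = x^(-1/5). Then f is positive, continuous, and decreasing on [2, infinity), so the integral test applies.
Compute the improper integral int_{2}^infinity f(x) dx:
  antiderivative F(x) = 5*x^(4/5)/4.
  As x -> infinity, F(x) -> infinity (since p = 1/5 < 1).
  So the integral diverges. By the integral test, the series diverges.

diverges


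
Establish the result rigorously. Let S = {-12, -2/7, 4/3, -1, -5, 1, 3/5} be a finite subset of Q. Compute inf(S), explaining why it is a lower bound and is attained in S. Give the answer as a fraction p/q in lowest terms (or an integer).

S is finite, so inf(S) = min(S).
Sorted increasing:
-12, -5, -1, -2/7, 3/5, 1, 4/3
The extremum is -12.
For every x in S, x >= -12. And -12 is in S, so it is attained.
Therefore inf(S) = -12.

-12


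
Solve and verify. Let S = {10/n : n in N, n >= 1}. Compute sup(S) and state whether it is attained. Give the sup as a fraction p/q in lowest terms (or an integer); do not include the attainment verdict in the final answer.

Analysis:
- Values: 10, 5, 10/3, 5/2, ... strictly decreasing.
- The maximum is 10 (n=1); sup = 10 (attained).
- The set is bounded below by 0; 10/n -> 0 so 0 is the greatest lower bound.
- 0 is not in the set, so inf = 0 is not attained.
Conclusion: sup(S) = 10, attained in S.

10


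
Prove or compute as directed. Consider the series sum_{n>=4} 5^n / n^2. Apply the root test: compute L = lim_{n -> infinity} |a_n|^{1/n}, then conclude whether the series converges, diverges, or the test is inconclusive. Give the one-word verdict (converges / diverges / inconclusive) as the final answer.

Let a_n denote the general term. Form |a_n|^(1/n) and simplify:
|a_n|^(1/n) = 5/n^(2/n)
Take the limit as n -> infinity: L = 5.
Since L = 5 > 1, the root test implies divergence.

diverges


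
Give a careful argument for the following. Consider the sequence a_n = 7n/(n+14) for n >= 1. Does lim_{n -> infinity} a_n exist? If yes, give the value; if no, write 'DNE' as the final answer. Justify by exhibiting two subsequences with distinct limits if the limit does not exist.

Examine the behaviour of a_n along subsequences.
Even-n subsequence a_{2k} = 7(2k)/(2k+14) -> 7. Odd-n subsequence a_{2k+1} = 7(2k+1)/(2k+15) -> 7. Both tend to 7, which suggests the limit is 7; verify directly.
|a_n - 7| = |7n - 7(n+14)| / (n+14) = 98/(n+14) < 98/n for every n >= 1.
Given epsilon > 0, choose a positive integer N > 98/epsilon. Then for all n >= N, |a_n - 7| < 98/n <= 98/N < epsilon.
So by the definition of the limit, lim a_n exists and equals 7.

7


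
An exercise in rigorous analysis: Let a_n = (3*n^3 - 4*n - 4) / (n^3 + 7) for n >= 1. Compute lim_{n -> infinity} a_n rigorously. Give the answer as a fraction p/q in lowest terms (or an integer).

Divide numerator and denominator by n^3, the highest power:
numerator / n^3 = 3 - 4/n^2 - 4/n^3
denominator / n^3 = 1 + 7/n^3
As n -> infinity, all terms of the form c/n^k (k >= 1) tend to 0.
So numerator / n^3 -> 3 and denominator / n^3 -> 1.
Therefore lim a_n = 3.

3


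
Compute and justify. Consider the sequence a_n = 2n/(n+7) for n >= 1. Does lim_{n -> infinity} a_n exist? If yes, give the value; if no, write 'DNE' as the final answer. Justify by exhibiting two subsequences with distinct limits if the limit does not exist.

Examine the behaviour of a_n along subsequences.
Even-n subsequence a_{2k} = 2(2k)/(2k+7) -> 2. Odd-n subsequence a_{2k+1} = 2(2k+1)/(2k+8) -> 2. Both tend to 2, which suggests the limit is 2; verify directly.
|a_n - 2| = |2n - 2(n+7)| / (n+7) = 14/(n+7) < 14/n for every n >= 1.
Given epsilon > 0, choose a positive integer N > 14/epsilon. Then for all n >= N, |a_n - 2| < 14/n <= 14/N < epsilon.
So by the definition of the limit, lim a_n exists and equals 2.

2


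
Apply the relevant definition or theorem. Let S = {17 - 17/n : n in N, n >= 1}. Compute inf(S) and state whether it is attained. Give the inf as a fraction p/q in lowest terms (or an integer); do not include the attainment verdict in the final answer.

Analysis:
- Values: 0, 17/2, 34/3, 51/4, ... strictly increasing.
- Minimum is 0 (n=1); inf = 0 (attained).
- 17 - 17/n -> 17 from below; sup = 17, not attained.
Conclusion: inf(S) = 0, attained in S.

0


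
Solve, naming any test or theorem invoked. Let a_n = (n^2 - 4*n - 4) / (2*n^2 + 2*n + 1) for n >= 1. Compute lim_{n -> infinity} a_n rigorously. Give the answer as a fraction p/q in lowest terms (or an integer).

Divide numerator and denominator by n^2, the highest power:
numerator / n^2 = 1 - 4/n - 4/n^2
denominator / n^2 = 2 + 2/n + n^(-2)
As n -> infinity, all terms of the form c/n^k (k >= 1) tend to 0.
So numerator / n^2 -> 1 and denominator / n^2 -> 2.
Therefore lim a_n = 1/2.

1/2


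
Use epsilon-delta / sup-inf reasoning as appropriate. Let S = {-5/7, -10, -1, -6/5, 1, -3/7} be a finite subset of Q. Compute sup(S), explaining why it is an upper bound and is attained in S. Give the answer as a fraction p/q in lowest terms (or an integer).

S is finite, so sup(S) = max(S).
Sorted decreasing:
1, -3/7, -5/7, -1, -6/5, -10
The extremum is 1.
For every x in S, x <= 1. And 1 is in S, so it is attained.
Therefore sup(S) = 1.

1


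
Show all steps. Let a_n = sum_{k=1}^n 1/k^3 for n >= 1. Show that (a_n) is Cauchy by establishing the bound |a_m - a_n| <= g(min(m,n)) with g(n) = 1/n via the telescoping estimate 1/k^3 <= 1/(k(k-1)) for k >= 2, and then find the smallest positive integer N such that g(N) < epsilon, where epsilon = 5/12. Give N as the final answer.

For m > n >= 1: |a_m - a_n| = sum_{k=n+1}^m 1/k^3.
Use 1/k^3 <= 1/(k(k-1)) = 1/(k-1) - 1/k for k >= 2 (which holds since k^3 >= k^2 >= k(k-1) for k >= 2):
sum_{k=n+1}^m 1/k^3 <= sum_{k=n+1}^m (1/(k-1) - 1/k) = 1/n - 1/m <= 1/n.
By symmetry the same bound holds with n,m swapped, so |a_m - a_n| <= 1/min(m,n) = g(min(m,n)). Since g(n) -> 0, (a_n) is Cauchy.
Now solve g(N) < 5/12: 1/N < 5/12 <=> N > 1/(5/12) = 12/5.
The smallest integer strictly greater than 12/5 is N = 3.
Check: g(3) = 1/3 < 5/12; g(2) = 1/2 >= 5/12. So N = 3.

3


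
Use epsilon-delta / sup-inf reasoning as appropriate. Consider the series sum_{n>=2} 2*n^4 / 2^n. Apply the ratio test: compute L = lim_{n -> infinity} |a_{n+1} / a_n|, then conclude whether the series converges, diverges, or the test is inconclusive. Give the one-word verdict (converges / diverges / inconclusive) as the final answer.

Let a_n denote the general term. Form the ratio a_{n+1}/a_n and simplify:
a_{n+1}/a_n = (n + 1)^4/(2*n^4)
Take the limit as n -> infinity: L = 1/2.
Since L = 1/2 < 1, the ratio test implies the series converges.

converges


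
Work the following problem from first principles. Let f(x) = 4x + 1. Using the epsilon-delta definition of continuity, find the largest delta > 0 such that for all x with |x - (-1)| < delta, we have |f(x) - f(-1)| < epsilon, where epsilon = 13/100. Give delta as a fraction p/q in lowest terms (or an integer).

We compute f(-1) = 4*(-1) + 1 = -3.
|f(x) - f(-1)| = |4x + 1 - (-3)| = |4(x - (-1))| = 4|x - (-1)|.
We need 4|x - (-1)| < 13/100, i.e. |x - (-1)| < 13/100 / 4 = 13/400.
So any delta <= 13/400 works. Conversely, if delta > 13/400, then x = -1 + 13/400 satisfies |x - (-1)| = 13/400 < delta but |f(x) - f(-1)| = 4 * 13/400 = 13/100, which is not < 13/100; so no larger delta works.
Hence the largest such delta is 13/400.

13/400


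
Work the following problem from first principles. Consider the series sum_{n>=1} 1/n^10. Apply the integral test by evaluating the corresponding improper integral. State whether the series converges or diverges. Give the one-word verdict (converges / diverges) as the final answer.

Let f(x) = x^(-10). Then f is positive, continuous, and decreasing on [1, infinity), so the integral test applies.
Compute the improper integral int_{1}^infinity f(x) dx:
  antiderivative F(x) = -1/(9*x^9).
  As x -> infinity, F(x) -> 0 (since p = 10 > 1).
  So int = F(infinity) - F(1) = 0 - (-1/9) = 1/9.
  Finite, so by the integral test, the series converges.

converges


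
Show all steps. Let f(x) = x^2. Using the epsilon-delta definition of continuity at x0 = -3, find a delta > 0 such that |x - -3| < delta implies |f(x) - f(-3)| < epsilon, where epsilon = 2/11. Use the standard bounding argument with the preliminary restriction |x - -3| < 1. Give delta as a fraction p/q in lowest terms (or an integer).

Factor: |x^2 - (-3)^2| = |x - -3| * |x + -3|.
Impose |x - -3| < 1 first. Then |x + -3| = |(x - -3) + 2*(-3)| <= |x - -3| + 2*|-3| < 1 + 6 = 7.
So |x^2 - (-3)^2| < delta * 7.
We need delta * 7 <= 2/11, i.e. delta <= 2/11/7 = 2/77.
Since 2/77 < 1, this is tighter than 1; take delta = 2/77.
So delta = 2/77 works.

2/77


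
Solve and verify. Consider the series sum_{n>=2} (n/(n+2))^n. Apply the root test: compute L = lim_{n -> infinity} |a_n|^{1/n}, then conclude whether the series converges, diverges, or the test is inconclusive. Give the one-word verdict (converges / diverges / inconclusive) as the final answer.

Let a_n denote the general term. Form |a_n|^(1/n) and simplify:
|a_n|^(1/n) = n/(n + 2)
Take the limit as n -> infinity: L = 1.
Since L = 1, the root test is inconclusive. (In fact a_n = (n/(n+2))^n -> e^(-2) != 0, so the nth-term test shows divergence; but the root test itself gives no conclusion.)

inconclusive


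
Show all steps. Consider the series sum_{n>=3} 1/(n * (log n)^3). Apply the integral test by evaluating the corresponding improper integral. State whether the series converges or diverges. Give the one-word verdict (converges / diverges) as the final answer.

Let f(x) = 1/(x*log(x)^3). Then f is positive, continuous, and decreasing on [3, infinity), so the integral test applies.
Compute the improper integral int_{3}^infinity f(x) dx:
  antiderivative F(x) = -1/(2*log(x)^2).
  F(x) -> 0 as x -> infinity.  int = 0 - F(3) = 1/(2*log(3)^2) < infinity. By the integral test, the series converges.

converges


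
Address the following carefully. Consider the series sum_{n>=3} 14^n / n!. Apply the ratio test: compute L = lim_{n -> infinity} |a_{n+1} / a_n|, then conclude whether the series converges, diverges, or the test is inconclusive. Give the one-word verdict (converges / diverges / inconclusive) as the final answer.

Let a_n denote the general term. Form the ratio a_{n+1}/a_n and simplify:
a_{n+1}/a_n = 14/(n + 1)
Take the limit as n -> infinity: L = 0.
Since L = 0 < 1, the ratio test implies the series converges.

converges


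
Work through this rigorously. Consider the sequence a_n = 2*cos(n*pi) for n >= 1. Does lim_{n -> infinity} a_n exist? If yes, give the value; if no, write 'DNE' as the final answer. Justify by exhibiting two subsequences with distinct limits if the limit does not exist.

Examine the behaviour of a_n along subsequences.
cos(n*pi) = (-1)^n, so a_n = 2*(-1)^n. a_{2k} = 2 -> 2. a_{2k+1} = -2 -> -2.
Since these two subsequential limits are 2 and -2, distinct, the full sequence cannot converge (a convergent sequence has all subsequences tending to the same limit). So lim a_n does not exist.

DNE


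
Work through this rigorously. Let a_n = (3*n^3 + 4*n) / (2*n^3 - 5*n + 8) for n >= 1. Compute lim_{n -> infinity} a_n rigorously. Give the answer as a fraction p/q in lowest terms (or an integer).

Divide numerator and denominator by n^3, the highest power:
numerator / n^3 = 3 + 4/n^2
denominator / n^3 = 2 - 5/n^2 + 8/n^3
As n -> infinity, all terms of the form c/n^k (k >= 1) tend to 0.
So numerator / n^3 -> 3 and denominator / n^3 -> 2.
Therefore lim a_n = 3/2.

3/2


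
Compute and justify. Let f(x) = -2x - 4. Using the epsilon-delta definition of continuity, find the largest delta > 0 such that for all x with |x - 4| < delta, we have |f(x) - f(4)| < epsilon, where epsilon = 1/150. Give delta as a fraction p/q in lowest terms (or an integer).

We compute f(4) = -2*(4) - 4 = -12.
|f(x) - f(4)| = |-2x - 4 - (-12)| = |-2(x - 4)| = 2|x - 4|.
We need 2|x - 4| < 1/150, i.e. |x - 4| < 1/150 / 2 = 1/300.
So any delta <= 1/300 works. Conversely, if delta > 1/300, then x = 4 + 1/300 satisfies |x - 4| = 1/300 < delta but |f(x) - f(4)| = 2 * 1/300 = 1/150, which is not < 1/150; so no larger delta works.
Hence the largest such delta is 1/300.

1/300


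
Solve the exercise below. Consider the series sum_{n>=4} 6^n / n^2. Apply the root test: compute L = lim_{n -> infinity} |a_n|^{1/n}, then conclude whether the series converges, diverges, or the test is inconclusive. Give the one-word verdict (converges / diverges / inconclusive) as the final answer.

Let a_n denote the general term. Form |a_n|^(1/n) and simplify:
|a_n|^(1/n) = 6/n^(2/n)
Take the limit as n -> infinity: L = 6.
Since L = 6 > 1, the root test implies divergence.

diverges


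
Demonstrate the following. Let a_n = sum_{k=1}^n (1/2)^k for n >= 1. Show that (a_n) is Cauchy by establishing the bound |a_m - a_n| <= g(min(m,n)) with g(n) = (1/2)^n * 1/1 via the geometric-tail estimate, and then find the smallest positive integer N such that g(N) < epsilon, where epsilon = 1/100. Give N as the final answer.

For m > n >= 1: |a_m - a_n| = sum_{k=n+1}^m (1/2)^k < sum_{k=n+1}^infinity (1/2)^k = (1/2)^(n+1) / (1 - 1/2) = (1/2)^n * (1/2) * (2/1) = (1/2)^n * 1/1.
So g(n) = (1/2)^n / 1. Since g(n) -> 0, (a_n) is Cauchy.
Now solve g(N) < 1/100: (1/2)^N / 1 < 1/100 <=> 2^N > 1 / (1 * 1/100) = 100.
Check powers of 2: 2^6 = 64 <= 100, 2^7 = 128 > 100.
So the smallest such N is 7. Check: g(7) = 1/(1 * 128) = 1/128 < 1/100.

7


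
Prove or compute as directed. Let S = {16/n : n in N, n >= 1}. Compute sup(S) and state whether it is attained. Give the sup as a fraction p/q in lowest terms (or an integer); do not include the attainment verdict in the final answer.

Analysis:
- Values: 16, 8, 16/3, 4, ... strictly decreasing.
- The maximum is 16 (n=1); sup = 16 (attained).
- The set is bounded below by 0; 16/n -> 0 so 0 is the greatest lower bound.
- 0 is not in the set, so inf = 0 is not attained.
Conclusion: sup(S) = 16, attained in S.

16


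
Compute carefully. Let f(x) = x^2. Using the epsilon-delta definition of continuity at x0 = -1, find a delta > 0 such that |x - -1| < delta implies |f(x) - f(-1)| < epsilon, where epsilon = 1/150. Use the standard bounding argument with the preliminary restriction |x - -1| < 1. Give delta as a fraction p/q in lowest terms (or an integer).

Factor: |x^2 - (-1)^2| = |x - -1| * |x + -1|.
Impose |x - -1| < 1 first. Then |x + -1| = |(x - -1) + 2*(-1)| <= |x - -1| + 2*|-1| < 1 + 2 = 3.
So |x^2 - (-1)^2| < delta * 3.
We need delta * 3 <= 1/150, i.e. delta <= 1/150/3 = 1/450.
Since 1/450 < 1, this is tighter than 1; take delta = 1/450.
So delta = 1/450 works.

1/450


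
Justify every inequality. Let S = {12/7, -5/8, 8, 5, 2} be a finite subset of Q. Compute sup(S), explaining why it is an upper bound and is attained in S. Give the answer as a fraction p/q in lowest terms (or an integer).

S is finite, so sup(S) = max(S).
Sorted decreasing:
8, 5, 2, 12/7, -5/8
The extremum is 8.
For every x in S, x <= 8. And 8 is in S, so it is attained.
Therefore sup(S) = 8.

8


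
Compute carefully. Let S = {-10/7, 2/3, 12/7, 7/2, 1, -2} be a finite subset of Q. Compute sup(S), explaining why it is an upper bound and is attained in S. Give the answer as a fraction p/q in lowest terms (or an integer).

S is finite, so sup(S) = max(S).
Sorted decreasing:
7/2, 12/7, 1, 2/3, -10/7, -2
The extremum is 7/2.
For every x in S, x <= 7/2. And 7/2 is in S, so it is attained.
Therefore sup(S) = 7/2.

7/2


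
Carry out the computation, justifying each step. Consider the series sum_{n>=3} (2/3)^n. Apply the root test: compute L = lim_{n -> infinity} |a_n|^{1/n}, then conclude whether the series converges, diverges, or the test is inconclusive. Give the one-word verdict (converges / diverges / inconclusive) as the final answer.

Let a_n denote the general term. Form |a_n|^(1/n) and simplify:
|a_n|^(1/n) = 2/3
Take the limit as n -> infinity: L = 2/3.
Since L = 2/3 < 1, the root test implies convergence.

converges


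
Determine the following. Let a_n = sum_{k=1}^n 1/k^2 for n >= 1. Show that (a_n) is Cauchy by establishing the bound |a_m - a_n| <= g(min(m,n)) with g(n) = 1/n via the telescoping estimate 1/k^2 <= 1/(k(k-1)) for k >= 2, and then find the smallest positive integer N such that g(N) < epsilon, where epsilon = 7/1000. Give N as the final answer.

For m > n >= 1: |a_m - a_n| = sum_{k=n+1}^m 1/k^2.
Use 1/k^2 <= 1/(k(k-1)) = 1/(k-1) - 1/k for k >= 2:
sum_{k=n+1}^m 1/k^2 <= sum_{k=n+1}^m (1/(k-1) - 1/k) = 1/n - 1/m <= 1/n.
By symmetry the same bound holds with n,m swapped, so |a_m - a_n| <= 1/min(m,n) = g(min(m,n)). Since g(n) -> 0, (a_n) is Cauchy.
Now solve g(N) < 7/1000: 1/N < 7/1000 <=> N > 1/(7/1000) = 1000/7.
The smallest integer strictly greater than 1000/7 is N = 143.
Check: g(143) = 1/143 < 7/1000; g(142) = 1/142 >= 7/1000. So N = 143.

143


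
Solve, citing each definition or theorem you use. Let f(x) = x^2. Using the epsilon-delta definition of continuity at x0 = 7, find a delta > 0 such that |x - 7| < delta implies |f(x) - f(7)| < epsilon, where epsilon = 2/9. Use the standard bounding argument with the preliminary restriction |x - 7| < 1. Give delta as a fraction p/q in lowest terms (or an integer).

Factor: |x^2 - (7)^2| = |x - 7| * |x + 7|.
Impose |x - 7| < 1 first. Then |x + 7| = |(x - 7) + 2*(7)| <= |x - 7| + 2*|7| < 1 + 14 = 15.
So |x^2 - (7)^2| < delta * 15.
We need delta * 15 <= 2/9, i.e. delta <= 2/9/15 = 2/135.
Since 2/135 < 1, this is tighter than 1; take delta = 2/135.
So delta = 2/135 works.

2/135


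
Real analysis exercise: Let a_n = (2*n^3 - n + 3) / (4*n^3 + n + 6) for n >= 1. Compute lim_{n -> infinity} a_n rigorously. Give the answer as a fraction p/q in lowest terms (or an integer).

Divide numerator and denominator by n^3, the highest power:
numerator / n^3 = 2 - 1/n^2 + 3/n^3
denominator / n^3 = 4 + n^(-2) + 6/n^3
As n -> infinity, all terms of the form c/n^k (k >= 1) tend to 0.
So numerator / n^3 -> 2 and denominator / n^3 -> 4.
Therefore lim a_n = 1/2.

1/2


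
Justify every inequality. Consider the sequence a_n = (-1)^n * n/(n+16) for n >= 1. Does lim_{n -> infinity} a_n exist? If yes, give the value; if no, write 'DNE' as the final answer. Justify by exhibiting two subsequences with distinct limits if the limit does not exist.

Examine the behaviour of a_n along subsequences.
a_{2k} = 2k/(2k+16) -> 1. a_{2k+1} = -(2k+1)/(2k+17) -> -1.
Since these two subsequential limits are 1 and -1, distinct, the full sequence cannot converge (a convergent sequence has all subsequences tending to the same limit). So lim a_n does not exist.

DNE


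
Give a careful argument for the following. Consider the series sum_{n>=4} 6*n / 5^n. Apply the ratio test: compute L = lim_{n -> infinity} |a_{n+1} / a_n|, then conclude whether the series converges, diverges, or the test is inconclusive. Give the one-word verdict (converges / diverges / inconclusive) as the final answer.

Let a_n denote the general term. Form the ratio a_{n+1}/a_n and simplify:
a_{n+1}/a_n = (n + 1)/(5*n)
Take the limit as n -> infinity: L = 1/5.
Since L = 1/5 < 1, the ratio test implies the series converges.

converges


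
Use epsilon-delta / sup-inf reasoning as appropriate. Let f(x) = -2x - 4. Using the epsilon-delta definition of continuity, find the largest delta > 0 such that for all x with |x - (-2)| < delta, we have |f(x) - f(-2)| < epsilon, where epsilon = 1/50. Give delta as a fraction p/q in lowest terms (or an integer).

We compute f(-2) = -2*(-2) - 4 = 0.
|f(x) - f(-2)| = |-2x - 4 - (0)| = |-2(x - (-2))| = 2|x - (-2)|.
We need 2|x - (-2)| < 1/50, i.e. |x - (-2)| < 1/50 / 2 = 1/100.
So any delta <= 1/100 works. Conversely, if delta > 1/100, then x = -2 + 1/100 satisfies |x - (-2)| = 1/100 < delta but |f(x) - f(-2)| = 2 * 1/100 = 1/50, which is not < 1/50; so no larger delta works.
Hence the largest such delta is 1/100.

1/100


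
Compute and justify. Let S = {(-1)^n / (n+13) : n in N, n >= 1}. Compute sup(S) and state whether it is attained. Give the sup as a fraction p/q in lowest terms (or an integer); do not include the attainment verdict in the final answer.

Analysis:
- Values: -1/14, 1/15, -1/16, 1/17, -1/18, ...
- Positive terms (even n): 1/(2+13), 1/(4+13), ... decreasing -> max = 1/15 (n=2).
- Negative terms (odd n): -1/(1+13), -1/(3+13), ... increasing -> min = -1/14 (n=1).
- So sup = 1/15 (attained at n=2); inf = -1/14 (attained at n=1).
Conclusion: sup(S) = 1/15, attained in S.

1/15


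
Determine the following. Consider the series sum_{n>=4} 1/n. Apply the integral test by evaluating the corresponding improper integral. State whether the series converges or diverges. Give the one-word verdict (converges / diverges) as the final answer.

Let f(x) = 1/x. Then f is positive, continuous, and decreasing on [4, infinity), so the integral test applies.
Compute the improper integral int_{4}^infinity f(x) dx:
  antiderivative F(x) = log(x).
  As x -> infinity, log(x) -> infinity.
  So int = infinity - log(4) = infinity. By the integral test, the series diverges.

diverges


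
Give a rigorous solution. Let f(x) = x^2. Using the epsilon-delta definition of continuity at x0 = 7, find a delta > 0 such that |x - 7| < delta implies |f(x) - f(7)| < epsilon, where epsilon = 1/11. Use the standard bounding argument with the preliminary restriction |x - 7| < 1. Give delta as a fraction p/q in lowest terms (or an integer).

Factor: |x^2 - (7)^2| = |x - 7| * |x + 7|.
Impose |x - 7| < 1 first. Then |x + 7| = |(x - 7) + 2*(7)| <= |x - 7| + 2*|7| < 1 + 14 = 15.
So |x^2 - (7)^2| < delta * 15.
We need delta * 15 <= 1/11, i.e. delta <= 1/11/15 = 1/165.
Since 1/165 < 1, this is tighter than 1; take delta = 1/165.
So delta = 1/165 works.

1/165


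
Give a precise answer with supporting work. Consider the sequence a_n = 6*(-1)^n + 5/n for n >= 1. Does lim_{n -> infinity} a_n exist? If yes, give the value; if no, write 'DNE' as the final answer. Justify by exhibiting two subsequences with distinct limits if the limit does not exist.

Examine the behaviour of a_n along subsequences.
a_{2k} = 6 + 5/(2k) -> 6. a_{2k+1} = -6 + 5/(2k+1) -> -6.
Since these two subsequential limits are 6 and -6, distinct, the full sequence cannot converge (a convergent sequence has all subsequences tending to the same limit). So lim a_n does not exist.

DNE


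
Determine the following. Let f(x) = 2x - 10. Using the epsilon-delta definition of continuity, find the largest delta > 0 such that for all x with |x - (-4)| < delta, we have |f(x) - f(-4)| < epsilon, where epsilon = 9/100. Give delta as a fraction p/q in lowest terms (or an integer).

We compute f(-4) = 2*(-4) - 10 = -18.
|f(x) - f(-4)| = |2x - 10 - (-18)| = |2(x - (-4))| = 2|x - (-4)|.
We need 2|x - (-4)| < 9/100, i.e. |x - (-4)| < 9/100 / 2 = 9/200.
So any delta <= 9/200 works. Conversely, if delta > 9/200, then x = -4 + 9/200 satisfies |x - (-4)| = 9/200 < delta but |f(x) - f(-4)| = 2 * 9/200 = 9/100, which is not < 9/100; so no larger delta works.
Hence the largest such delta is 9/200.

9/200


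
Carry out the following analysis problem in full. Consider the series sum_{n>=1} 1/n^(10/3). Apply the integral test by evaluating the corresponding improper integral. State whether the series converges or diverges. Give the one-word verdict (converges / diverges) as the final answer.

Let f(x) = x^(-10/3). Then f is positive, continuous, and decreasing on [1, infinity), so the integral test applies.
Compute the improper integral int_{1}^infinity f(x) dx:
  antiderivative F(x) = -3/(7*x^(7/3)).
  As x -> infinity, F(x) -> 0 (since p = 10/3 > 1).
  So int = F(infinity) - F(1) = 0 - (-3/7) = 3/7.
  Finite, so by the integral test, the series converges.

converges


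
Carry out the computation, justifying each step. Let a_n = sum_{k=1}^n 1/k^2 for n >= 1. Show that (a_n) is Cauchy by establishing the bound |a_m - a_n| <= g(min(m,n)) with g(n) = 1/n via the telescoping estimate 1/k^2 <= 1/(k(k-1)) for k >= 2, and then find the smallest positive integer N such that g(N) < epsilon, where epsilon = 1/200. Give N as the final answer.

For m > n >= 1: |a_m - a_n| = sum_{k=n+1}^m 1/k^2.
Use 1/k^2 <= 1/(k(k-1)) = 1/(k-1) - 1/k for k >= 2:
sum_{k=n+1}^m 1/k^2 <= sum_{k=n+1}^m (1/(k-1) - 1/k) = 1/n - 1/m <= 1/n.
By symmetry the same bound holds with n,m swapped, so |a_m - a_n| <= 1/min(m,n) = g(min(m,n)). Since g(n) -> 0, (a_n) is Cauchy.
Now solve g(N) < 1/200: 1/N < 1/200 <=> N > 1/(1/200) = 200.
The smallest integer strictly greater than 200 is N = 201.
Check: g(201) = 1/201 < 1/200; g(200) = 1/200 >= 1/200. So N = 201.

201


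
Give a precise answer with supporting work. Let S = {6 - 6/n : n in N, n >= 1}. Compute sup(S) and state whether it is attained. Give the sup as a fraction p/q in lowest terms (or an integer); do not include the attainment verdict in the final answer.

Analysis:
- Values: 0, 3, 4, 9/2, ... strictly increasing.
- Minimum is 0 (n=1); inf = 0 (attained).
- 6 - 6/n -> 6 from below; sup = 6, not attained.
Conclusion: sup(S) = 6, not attained in S.

6


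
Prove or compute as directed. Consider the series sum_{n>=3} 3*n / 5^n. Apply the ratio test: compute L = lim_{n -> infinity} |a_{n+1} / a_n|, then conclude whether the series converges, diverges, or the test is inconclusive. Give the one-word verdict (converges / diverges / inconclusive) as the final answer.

Let a_n denote the general term. Form the ratio a_{n+1}/a_n and simplify:
a_{n+1}/a_n = (n + 1)/(5*n)
Take the limit as n -> infinity: L = 1/5.
Since L = 1/5 < 1, the ratio test implies the series converges.

converges


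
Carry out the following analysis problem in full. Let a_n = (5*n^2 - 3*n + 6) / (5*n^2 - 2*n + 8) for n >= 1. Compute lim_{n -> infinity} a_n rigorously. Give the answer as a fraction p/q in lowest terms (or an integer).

Divide numerator and denominator by n^2, the highest power:
numerator / n^2 = 5 - 3/n + 6/n^2
denominator / n^2 = 5 - 2/n + 8/n^2
As n -> infinity, all terms of the form c/n^k (k >= 1) tend to 0.
So numerator / n^2 -> 5 and denominator / n^2 -> 5.
Therefore lim a_n = 1.

1


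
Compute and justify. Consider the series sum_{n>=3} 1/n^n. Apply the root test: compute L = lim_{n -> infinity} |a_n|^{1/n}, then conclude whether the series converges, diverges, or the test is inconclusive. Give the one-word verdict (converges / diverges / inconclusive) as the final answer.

Let a_n denote the general term. Form |a_n|^(1/n) and simplify:
|a_n|^(1/n) = 1/n
Take the limit as n -> infinity: L = 0.
Since L = 0 < 1, the root test implies convergence.

converges


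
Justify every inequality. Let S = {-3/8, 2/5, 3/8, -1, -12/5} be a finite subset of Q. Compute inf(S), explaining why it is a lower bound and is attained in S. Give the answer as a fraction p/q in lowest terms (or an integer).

S is finite, so inf(S) = min(S).
Sorted increasing:
-12/5, -1, -3/8, 3/8, 2/5
The extremum is -12/5.
For every x in S, x >= -12/5. And -12/5 is in S, so it is attained.
Therefore inf(S) = -12/5.

-12/5


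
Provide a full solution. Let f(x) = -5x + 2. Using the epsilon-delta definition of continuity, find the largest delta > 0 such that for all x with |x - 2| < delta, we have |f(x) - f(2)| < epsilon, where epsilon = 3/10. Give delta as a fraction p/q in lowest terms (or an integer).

We compute f(2) = -5*(2) + 2 = -8.
|f(x) - f(2)| = |-5x + 2 - (-8)| = |-5(x - 2)| = 5|x - 2|.
We need 5|x - 2| < 3/10, i.e. |x - 2| < 3/10 / 5 = 3/50.
So any delta <= 3/50 works. Conversely, if delta > 3/50, then x = 2 + 3/50 satisfies |x - 2| = 3/50 < delta but |f(x) - f(2)| = 5 * 3/50 = 3/10, which is not < 3/10; so no larger delta works.
Hence the largest such delta is 3/50.

3/50


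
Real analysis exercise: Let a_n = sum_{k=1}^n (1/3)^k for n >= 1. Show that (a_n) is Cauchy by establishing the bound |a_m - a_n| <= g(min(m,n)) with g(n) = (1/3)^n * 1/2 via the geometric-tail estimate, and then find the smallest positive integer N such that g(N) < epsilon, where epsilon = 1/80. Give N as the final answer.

For m > n >= 1: |a_m - a_n| = sum_{k=n+1}^m (1/3)^k < sum_{k=n+1}^infinity (1/3)^k = (1/3)^(n+1) / (1 - 1/3) = (1/3)^n * (1/3) * (3/2) = (1/3)^n * 1/2.
So g(n) = (1/3)^n / 2. Since g(n) -> 0, (a_n) is Cauchy.
Now solve g(N) < 1/80: (1/3)^N / 2 < 1/80 <=> 3^N > 1 / (2 * 1/80) = 40.
Check powers of 3: 3^3 = 27 <= 40, 3^4 = 81 > 40.
So the smallest such N is 4. Check: g(4) = 1/(2 * 81) = 1/162 < 1/80.

4


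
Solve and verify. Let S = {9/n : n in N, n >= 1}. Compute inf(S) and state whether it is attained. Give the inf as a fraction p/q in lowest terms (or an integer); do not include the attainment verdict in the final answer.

Analysis:
- Values: 9, 9/2, 3, 9/4, ... strictly decreasing.
- The maximum is 9 (n=1); sup = 9 (attained).
- The set is bounded below by 0; 9/n -> 0 so 0 is the greatest lower bound.
- 0 is not in the set, so inf = 0 is not attained.
Conclusion: inf(S) = 0, not attained in S.

0


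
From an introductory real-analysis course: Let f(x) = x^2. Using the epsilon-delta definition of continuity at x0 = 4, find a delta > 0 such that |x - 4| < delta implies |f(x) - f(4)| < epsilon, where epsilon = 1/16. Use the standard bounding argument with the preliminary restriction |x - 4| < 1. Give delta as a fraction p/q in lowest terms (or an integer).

Factor: |x^2 - (4)^2| = |x - 4| * |x + 4|.
Impose |x - 4| < 1 first. Then |x + 4| = |(x - 4) + 2*(4)| <= |x - 4| + 2*|4| < 1 + 8 = 9.
So |x^2 - (4)^2| < delta * 9.
We need delta * 9 <= 1/16, i.e. delta <= 1/16/9 = 1/144.
Since 1/144 < 1, this is tighter than 1; take delta = 1/144.
So delta = 1/144 works.

1/144


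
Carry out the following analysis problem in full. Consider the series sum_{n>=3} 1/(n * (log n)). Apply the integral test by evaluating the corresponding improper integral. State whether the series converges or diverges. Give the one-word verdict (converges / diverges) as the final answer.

Let f(x) = 1/(x*log(x)). Then f is positive, continuous, and decreasing on [3, infinity), so the integral test applies.
Compute the improper integral int_{3}^infinity f(x) dx:
  antiderivative F(x) = log(log(x)).
  F(x) = log(log(x)) -> infinity as x -> infinity. The integral diverges, so by the integral test, the series diverges.

diverges


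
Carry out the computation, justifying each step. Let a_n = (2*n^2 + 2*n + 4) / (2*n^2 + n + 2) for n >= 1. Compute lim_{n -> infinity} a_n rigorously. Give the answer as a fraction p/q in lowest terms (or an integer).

Divide numerator and denominator by n^2, the highest power:
numerator / n^2 = 2 + 2/n + 4/n^2
denominator / n^2 = 2 + 1/n + 2/n^2
As n -> infinity, all terms of the form c/n^k (k >= 1) tend to 0.
So numerator / n^2 -> 2 and denominator / n^2 -> 2.
Therefore lim a_n = 1.

1


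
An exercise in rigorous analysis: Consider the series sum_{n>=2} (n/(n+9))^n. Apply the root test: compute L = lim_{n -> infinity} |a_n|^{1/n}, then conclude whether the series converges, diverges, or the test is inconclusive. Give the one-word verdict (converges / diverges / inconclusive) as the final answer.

Let a_n denote the general term. Form |a_n|^(1/n) and simplify:
|a_n|^(1/n) = n/(n + 9)
Take the limit as n -> infinity: L = 1.
Since L = 1, the root test is inconclusive. (In fact a_n = (n/(n+9))^n -> e^(-9) != 0, so the nth-term test shows divergence; but the root test itself gives no conclusion.)

inconclusive


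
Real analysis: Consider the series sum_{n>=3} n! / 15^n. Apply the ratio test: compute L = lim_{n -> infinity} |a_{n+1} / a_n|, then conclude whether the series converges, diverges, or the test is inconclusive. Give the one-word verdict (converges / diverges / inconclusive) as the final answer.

Let a_n denote the general term. Form the ratio a_{n+1}/a_n and simplify:
a_{n+1}/a_n = n/15 + 1/15
Take the limit as n -> infinity: L = infinity.
Since L = infinity > 1 (or L = infinity), the ratio test implies the series diverges.

diverges


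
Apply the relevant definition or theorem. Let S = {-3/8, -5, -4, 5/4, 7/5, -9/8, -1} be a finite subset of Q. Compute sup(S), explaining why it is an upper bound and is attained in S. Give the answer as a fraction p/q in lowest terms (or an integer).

S is finite, so sup(S) = max(S).
Sorted decreasing:
7/5, 5/4, -3/8, -1, -9/8, -4, -5
The extremum is 7/5.
For every x in S, x <= 7/5. And 7/5 is in S, so it is attained.
Therefore sup(S) = 7/5.

7/5


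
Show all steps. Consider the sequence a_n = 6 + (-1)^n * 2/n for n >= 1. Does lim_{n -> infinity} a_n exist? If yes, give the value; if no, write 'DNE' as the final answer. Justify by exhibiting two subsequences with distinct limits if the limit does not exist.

Examine the behaviour of a_n along subsequences.
Even-n subsequence a_{2k} = 6 + 2/(2k) -> 6. Odd-n subsequence a_{2k+1} = 6 - 2/(2k+1) -> 6. Both tend to 6, which suggests the limit is 6; verify directly.
|a_n - 6| = |(-1)^n * 2/n| = 2/n for every n >= 1.
Given epsilon > 0, choose a positive integer N > 2/epsilon. Then for all n >= N, |a_n - 6| = 2/n <= 2/N < epsilon.
So by the definition of the limit, lim a_n exists and equals 6.

6


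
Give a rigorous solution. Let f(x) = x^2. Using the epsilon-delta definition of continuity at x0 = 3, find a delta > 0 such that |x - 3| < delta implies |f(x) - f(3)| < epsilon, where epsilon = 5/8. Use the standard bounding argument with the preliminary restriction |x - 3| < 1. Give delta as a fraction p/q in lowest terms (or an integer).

Factor: |x^2 - (3)^2| = |x - 3| * |x + 3|.
Impose |x - 3| < 1 first. Then |x + 3| = |(x - 3) + 2*(3)| <= |x - 3| + 2*|3| < 1 + 6 = 7.
So |x^2 - (3)^2| < delta * 7.
We need delta * 7 <= 5/8, i.e. delta <= 5/8/7 = 5/56.
Since 5/56 < 1, this is tighter than 1; take delta = 5/56.
So delta = 5/56 works.

5/56


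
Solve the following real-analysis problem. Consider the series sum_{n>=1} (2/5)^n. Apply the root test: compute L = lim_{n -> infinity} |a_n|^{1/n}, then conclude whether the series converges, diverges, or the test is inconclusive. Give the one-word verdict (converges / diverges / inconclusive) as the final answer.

Let a_n denote the general term. Form |a_n|^(1/n) and simplify:
|a_n|^(1/n) = 2/5
Take the limit as n -> infinity: L = 2/5.
Since L = 2/5 < 1, the root test implies convergence.

converges


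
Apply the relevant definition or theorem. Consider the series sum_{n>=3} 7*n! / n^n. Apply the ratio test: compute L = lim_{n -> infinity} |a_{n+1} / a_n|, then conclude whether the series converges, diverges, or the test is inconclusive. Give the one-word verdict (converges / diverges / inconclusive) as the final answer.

Let a_n denote the general term. Form the ratio a_{n+1}/a_n and simplify:
a_{n+1}/a_n = (n/(n + 1))^n
Take the limit as n -> infinity: L = exp(-1).
Since L = exp(-1) < 1, the ratio test implies the series converges.

converges


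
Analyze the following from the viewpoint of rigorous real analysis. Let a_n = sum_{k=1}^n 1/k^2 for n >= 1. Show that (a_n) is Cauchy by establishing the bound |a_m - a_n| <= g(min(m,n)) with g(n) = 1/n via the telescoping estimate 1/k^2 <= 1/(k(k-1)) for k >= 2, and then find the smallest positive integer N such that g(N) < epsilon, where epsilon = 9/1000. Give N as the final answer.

For m > n >= 1: |a_m - a_n| = sum_{k=n+1}^m 1/k^2.
Use 1/k^2 <= 1/(k(k-1)) = 1/(k-1) - 1/k for k >= 2:
sum_{k=n+1}^m 1/k^2 <= sum_{k=n+1}^m (1/(k-1) - 1/k) = 1/n - 1/m <= 1/n.
By symmetry the same bound holds with n,m swapped, so |a_m - a_n| <= 1/min(m,n) = g(min(m,n)). Since g(n) -> 0, (a_n) is Cauchy.
Now solve g(N) < 9/1000: 1/N < 9/1000 <=> N > 1/(9/1000) = 1000/9.
The smallest integer strictly greater than 1000/9 is N = 112.
Check: g(112) = 1/112 < 9/1000; g(111) = 1/111 >= 9/1000. So N = 112.

112
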